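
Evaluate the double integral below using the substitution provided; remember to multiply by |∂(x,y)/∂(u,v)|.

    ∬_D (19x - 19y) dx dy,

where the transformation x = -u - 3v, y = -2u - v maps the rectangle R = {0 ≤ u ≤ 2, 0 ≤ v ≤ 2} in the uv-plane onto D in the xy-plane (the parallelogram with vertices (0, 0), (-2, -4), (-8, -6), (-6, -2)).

Compute the Jacobian determinant of (x, y) with respect to (u, v):

    ∂(x,y)/∂(u,v) = | -1  -3 | = (-1)(-1) - (-3)(-2) = -5.
                   | -2  -1 |

Its absolute value is |J| = 5 (the area scaling factor).

Substituting x = -u - 3v, y = -2u - v into the integrand,

    19x - 19y → 19u - 38v,

so the integral becomes

    ∬_R (19u - 38v) · |J| du dv = ∫_0^2 ∫_0^2 (95u - 190v) dv du.

Inner (v): 190u - 380.
Outer (u): -380.

Therefore ∬_D (19x - 19y) dx dy = -380.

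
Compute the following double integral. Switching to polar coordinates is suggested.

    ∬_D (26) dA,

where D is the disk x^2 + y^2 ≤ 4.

The region D is 0 ≤ r ≤ 2, 0 ≤ θ ≤ 2π in polar coordinates, where x = r cos(θ), y = r sin(θ), and dA = r dr dθ.

Under the substitution, the integrand becomes 26, so

    ∬_D (26) dA = ∫_{0}^{2π} ∫_{0}^{2} (26) · r dr dθ.

Inner integral (in r): ∫_{0}^{2} (26) · r dr = 52.

Outer integral (in θ): ∫_{0}^{2π} (52) dθ = 104π.

Therefore ∬_D (26) dA = 104π.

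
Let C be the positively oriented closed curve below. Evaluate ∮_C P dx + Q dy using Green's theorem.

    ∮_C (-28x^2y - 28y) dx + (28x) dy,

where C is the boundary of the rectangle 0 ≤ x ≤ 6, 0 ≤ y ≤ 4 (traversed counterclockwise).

Green's theorem converts the closed line integral into a double integral over the enclosed region D:

    ∮_C P dx + Q dy = ∬_D (∂Q/∂x - ∂P/∂y) dA.

Here P = -28x^2y - 28y, Q = 28x, so

    ∂Q/∂x = 28,    ∂P/∂y = -28x^2 - 28,
    ∂Q/∂x - ∂P/∂y = 28x^2 + 56.

D is the region 0 ≤ x ≤ 6, 0 ≤ y ≤ 4. Evaluating the double integral:

    ∬_D (28x^2 + 56) dA = ∫_0^{6} ∫_0^{4} (28x^2 + 56) dy dx.

Inner (y from 0 to 4): 112x^2 + 224.
Outer (x from 0 to 6): 9408.

Therefore ∮_C P dx + Q dy = 9408.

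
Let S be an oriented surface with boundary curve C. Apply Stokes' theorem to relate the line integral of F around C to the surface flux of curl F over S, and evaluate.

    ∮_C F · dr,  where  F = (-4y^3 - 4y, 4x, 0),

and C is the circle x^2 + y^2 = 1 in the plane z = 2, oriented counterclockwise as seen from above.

Let S be the flat disk x^2 + y^2 ≤ 1 in the plane z = 2, with upward unit normal n̂ = ẑ. By Stokes' theorem,

    ∮_C F · dr = ∬_S (∇ × F) · n̂ dS = ∬_D (curl F)_z dA,

where D is the disk x^2 + y^2 ≤ 1.

Compute the curl of F = (-4y^3 - 4y, 4x, 0):
    (∇ × F)_x = ∂F_z/∂y - ∂F_y/∂z = 0,
    (∇ × F)_y = ∂F_x/∂z - ∂F_z/∂x = 0,
    (∇ × F)_z = ∂F_y/∂x - ∂F_x/∂y = 12y^2 + 8.

On z = 2, (curl F)_z = 12y^2 + 8.

Convert to polar (x = r cos θ, y = r sin θ, dA = r dr dθ); the integrand becomes 12r^2sin(θ)^2 + 8, so

    ∬_D (curl F)_z dA = ∫_0^{2π} ∫_0^{1} (12r^2sin(θ)^2 + 8) · r dr dθ.

Inner (r from 0 to 1): 3sin(θ)^2 + 4.
Outer (θ from 0 to 2π): 11π.

Therefore ∮_C F · dr = 11π.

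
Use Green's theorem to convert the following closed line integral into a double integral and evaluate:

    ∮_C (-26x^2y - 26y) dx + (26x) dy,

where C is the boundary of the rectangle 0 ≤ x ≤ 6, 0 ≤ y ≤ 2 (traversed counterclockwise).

Green's theorem converts the closed line integral into a double integral over the enclosed region D:

    ∮_C P dx + Q dy = ∬_D (∂Q/∂x - ∂P/∂y) dA.

Here P = -26x^2y - 26y, Q = 26x, so

    ∂Q/∂x = 26,    ∂P/∂y = -26x^2 - 26,
    ∂Q/∂x - ∂P/∂y = 26x^2 + 52.

D is the region 0 ≤ x ≤ 6, 0 ≤ y ≤ 2. Evaluating the double integral:

    ∬_D (26x^2 + 52) dA = ∫_0^{6} ∫_0^{2} (26x^2 + 52) dy dx.

Inner (y from 0 to 2): 52x^2 + 104.
Outer (x from 0 to 6): 4368.

Therefore ∮_C P dx + Q dy = 4368.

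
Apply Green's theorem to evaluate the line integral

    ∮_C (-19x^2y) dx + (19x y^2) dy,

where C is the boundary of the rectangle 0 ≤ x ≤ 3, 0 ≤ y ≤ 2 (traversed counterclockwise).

Green's theorem converts the closed line integral into a double integral over the enclosed region D:

    ∮_C P dx + Q dy = ∬_D (∂Q/∂x - ∂P/∂y) dA.

Here P = -19x^2y, Q = 19x y^2, so

    ∂Q/∂x = 19y^2,    ∂P/∂y = -19x^2,
    ∂Q/∂x - ∂P/∂y = 19x^2 + 19y^2.

D is the region 0 ≤ x ≤ 3, 0 ≤ y ≤ 2. Evaluating the double integral:

    ∬_D (19x^2 + 19y^2) dA = ∫_0^{3} ∫_0^{2} (19x^2 + 19y^2) dy dx.

Inner (y from 0 to 2): 38x^2 + 152/3.
Outer (x from 0 to 3): 494.

Therefore ∮_C P dx + Q dy = 494.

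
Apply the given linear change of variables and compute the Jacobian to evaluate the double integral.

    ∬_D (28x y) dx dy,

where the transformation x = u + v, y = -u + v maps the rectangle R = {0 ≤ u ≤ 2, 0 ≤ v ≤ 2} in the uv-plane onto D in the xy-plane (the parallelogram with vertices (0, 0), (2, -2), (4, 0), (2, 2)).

Compute the Jacobian determinant of (x, y) with respect to (u, v):

    ∂(x,y)/∂(u,v) = | 1  1 | = (1)(1) - (1)(-1) = 2.
                   | -1  1 |

Its absolute value is |J| = 2 (the area scaling factor).

Substituting x = u + v, y = -u + v into the integrand,

    28x y → -28u^2 + 28v^2,

so the integral becomes

    ∬_R (-28u^2 + 28v^2) · |J| du dv = ∫_0^2 ∫_0^2 (-56u^2 + 56v^2) dv du.

Inner (v): 448/3 - 112u^2.
Outer (u): 0.

Therefore ∬_D (28x y) dx dy = 0.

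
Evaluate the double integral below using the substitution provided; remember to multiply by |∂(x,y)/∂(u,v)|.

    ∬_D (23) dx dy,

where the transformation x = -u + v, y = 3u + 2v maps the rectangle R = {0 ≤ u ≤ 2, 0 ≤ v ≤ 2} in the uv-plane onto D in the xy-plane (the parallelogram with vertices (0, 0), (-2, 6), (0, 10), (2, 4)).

Compute the Jacobian determinant of (x, y) with respect to (u, v):

    ∂(x,y)/∂(u,v) = | -1  1 | = (-1)(2) - (1)(3) = -5.
                   | 3  2 |

Its absolute value is |J| = 5 (the area scaling factor).

Substituting x = -u + v, y = 3u + 2v into the integrand,

    23 → 23,

so the integral becomes

    ∬_R (23) · |J| du dv = ∫_0^2 ∫_0^2 (115) dv du.

Inner (v): 230.
Outer (u): 460.

Therefore ∬_D (23) dx dy = 460.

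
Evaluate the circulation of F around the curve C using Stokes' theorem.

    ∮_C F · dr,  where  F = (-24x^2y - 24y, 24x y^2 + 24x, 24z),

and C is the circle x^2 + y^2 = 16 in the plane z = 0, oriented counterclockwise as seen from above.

Let S be the flat disk x^2 + y^2 ≤ 16 in the plane z = 0, with upward unit normal n̂ = ẑ. By Stokes' theorem,

    ∮_C F · dr = ∬_S (∇ × F) · n̂ dS = ∬_D (curl F)_z dA,

where D is the disk x^2 + y^2 ≤ 16.

Compute the curl of F = (-24x^2y - 24y, 24x y^2 + 24x, 24z):
    (∇ × F)_x = ∂F_z/∂y - ∂F_y/∂z = 0,
    (∇ × F)_y = ∂F_x/∂z - ∂F_z/∂x = 0,
    (∇ × F)_z = ∂F_y/∂x - ∂F_x/∂y = 24x^2 + 24y^2 + 48.

On z = 0, (curl F)_z = 24x^2 + 24y^2 + 48.

Convert to polar (x = r cos θ, y = r sin θ, dA = r dr dθ); the integrand becomes 24r^2 + 48, so

    ∬_D (curl F)_z dA = ∫_0^{2π} ∫_0^{4} (24r^2 + 48) · r dr dθ.

Inner (r from 0 to 4): 1920.
Outer (θ from 0 to 2π): 3840π.

Therefore ∮_C F · dr = 3840π.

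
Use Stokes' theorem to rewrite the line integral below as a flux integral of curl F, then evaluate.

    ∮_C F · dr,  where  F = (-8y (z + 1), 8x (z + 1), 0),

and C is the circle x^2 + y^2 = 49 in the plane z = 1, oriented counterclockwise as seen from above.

Let S be the flat disk x^2 + y^2 ≤ 49 in the plane z = 1, with upward unit normal n̂ = ẑ. By Stokes' theorem,

    ∮_C F · dr = ∬_S (∇ × F) · n̂ dS = ∬_D (curl F)_z dA,

where D is the disk x^2 + y^2 ≤ 49.

Compute the curl of F = (-8y (z + 1), 8x (z + 1), 0):
    (∇ × F)_x = ∂F_z/∂y - ∂F_y/∂z = -8x,
    (∇ × F)_y = ∂F_x/∂z - ∂F_z/∂x = -8y,
    (∇ × F)_z = ∂F_y/∂x - ∂F_x/∂y = 16z + 16.

On z = 1, (curl F)_z = 32.

Convert to polar (x = r cos θ, y = r sin θ, dA = r dr dθ); the integrand becomes 32, so

    ∬_D (curl F)_z dA = ∫_0^{2π} ∫_0^{7} (32) · r dr dθ.

Inner (r from 0 to 7): 784.
Outer (θ from 0 to 2π): 1568π.

Therefore ∮_C F · dr = 1568π.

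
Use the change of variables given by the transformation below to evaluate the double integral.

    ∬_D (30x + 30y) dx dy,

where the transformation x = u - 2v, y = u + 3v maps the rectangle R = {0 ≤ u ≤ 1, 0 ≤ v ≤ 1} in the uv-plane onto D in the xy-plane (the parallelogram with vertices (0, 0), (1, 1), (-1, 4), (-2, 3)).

Compute the Jacobian determinant of (x, y) with respect to (u, v):

    ∂(x,y)/∂(u,v) = | 1  -2 | = (1)(3) - (-2)(1) = 5.
                   | 1  3 |

Its absolute value is |J| = 5 (the area scaling factor).

Substituting x = u - 2v, y = u + 3v into the integrand,

    30x + 30y → 60u + 30v,

so the integral becomes

    ∬_R (60u + 30v) · |J| du dv = ∫_0^1 ∫_0^1 (300u + 150v) dv du.

Inner (v): 300u + 75.
Outer (u): 225.

Therefore ∬_D (30x + 30y) dx dy = 225.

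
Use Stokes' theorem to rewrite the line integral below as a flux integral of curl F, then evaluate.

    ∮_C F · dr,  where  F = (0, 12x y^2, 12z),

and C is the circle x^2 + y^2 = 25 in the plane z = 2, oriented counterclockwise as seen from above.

Let S be the flat disk x^2 + y^2 ≤ 25 in the plane z = 2, with upward unit normal n̂ = ẑ. By Stokes' theorem,

    ∮_C F · dr = ∬_S (∇ × F) · n̂ dS = ∬_D (curl F)_z dA,

where D is the disk x^2 + y^2 ≤ 25.

Compute the curl of F = (0, 12x y^2, 12z):
    (∇ × F)_x = ∂F_z/∂y - ∂F_y/∂z = 0,
    (∇ × F)_y = ∂F_x/∂z - ∂F_z/∂x = 0,
    (∇ × F)_z = ∂F_y/∂x - ∂F_x/∂y = 12y^2.

On z = 2, (curl F)_z = 12y^2.

Convert to polar (x = r cos θ, y = r sin θ, dA = r dr dθ); the integrand becomes 12r^2sin(θ)^2, so

    ∬_D (curl F)_z dA = ∫_0^{2π} ∫_0^{5} (12r^2sin(θ)^2) · r dr dθ.

Inner (r from 0 to 5): 1875sin(θ)^2.
Outer (θ from 0 to 2π): 1875π.

Therefore ∮_C F · dr = 1875π.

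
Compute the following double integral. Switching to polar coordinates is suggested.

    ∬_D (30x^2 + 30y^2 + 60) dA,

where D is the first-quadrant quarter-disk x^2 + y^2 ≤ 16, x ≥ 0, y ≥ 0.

The region D is 0 ≤ r ≤ 4, 0 ≤ θ ≤ π/2 in polar coordinates, where x = r cos(θ), y = r sin(θ), and dA = r dr dθ.

Under the substitution, the integrand becomes 30r^2 + 60, so

    ∬_D (30x^2 + 30y^2 + 60) dA = ∫_{0}^{π/2} ∫_{0}^{4} (30r^2 + 60) · r dr dθ.

Inner integral (in r): ∫_{0}^{4} (30r^2 + 60) · r dr = 2400.

Outer integral (in θ): ∫_{0}^{π/2} (2400) dθ = 1200π.

Therefore ∬_D (30x^2 + 30y^2 + 60) dA = 1200π.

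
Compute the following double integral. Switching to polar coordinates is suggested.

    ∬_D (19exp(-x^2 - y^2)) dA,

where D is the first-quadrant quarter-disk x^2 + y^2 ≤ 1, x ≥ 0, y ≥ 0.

The region D is 0 ≤ r ≤ 1, 0 ≤ θ ≤ π/2 in polar coordinates, where x = r cos(θ), y = r sin(θ), and dA = r dr dθ.

Under the substitution, the integrand becomes 19exp(-r^2), so

    ∬_D (19exp(-x^2 - y^2)) dA = ∫_{0}^{π/2} ∫_{0}^{1} (19exp(-r^2)) · r dr dθ.

Inner integral (in r): ∫_{0}^{1} (19exp(-r^2)) · r dr = 19/2 - 19exp(-1)/2.

Outer integral (in θ): ∫_{0}^{π/2} (19/2 - 19exp(-1)/2) dθ = -19π (1 - e)exp(-1)/4.

Therefore ∬_D (19exp(-x^2 - y^2)) dA = -19π (1 - e)exp(-1)/4.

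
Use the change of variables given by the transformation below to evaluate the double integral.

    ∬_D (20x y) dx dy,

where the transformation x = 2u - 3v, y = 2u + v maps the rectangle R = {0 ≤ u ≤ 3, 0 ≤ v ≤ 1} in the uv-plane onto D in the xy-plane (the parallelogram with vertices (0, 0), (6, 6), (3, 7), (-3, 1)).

Compute the Jacobian determinant of (x, y) with respect to (u, v):

    ∂(x,y)/∂(u,v) = | 2  -3 | = (2)(1) - (-3)(2) = 8.
                   | 2  1 |

Its absolute value is |J| = 8 (the area scaling factor).

Substituting x = 2u - 3v, y = 2u + v into the integrand,

    20x y → 80u^2 - 80u v - 60v^2,

so the integral becomes

    ∬_R (80u^2 - 80u v - 60v^2) · |J| du dv = ∫_0^3 ∫_0^1 (640u^2 - 640u v - 480v^2) dv du.

Inner (v): 640u^2 - 320u - 160.
Outer (u): 3840.

Therefore ∬_D (20x y) dx dy = 3840.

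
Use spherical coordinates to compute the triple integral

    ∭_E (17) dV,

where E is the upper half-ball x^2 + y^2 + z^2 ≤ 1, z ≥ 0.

In spherical coordinates, x = ρ sin(φ) cos(θ), y = ρ sin(φ) sin(θ), z = ρ cos(φ), and dV = ρ^2 sin(φ) dρ dφ dθ.

The integrand becomes 17, so

    ∭_E (17) dV = ∫_{0}^{2π} ∫_{0}^{π/2} ∫_{0}^{1} (17) · ρ^2 sin(φ) dρ dφ dθ.

Inner (ρ): 17sin(φ)/3.
Middle (φ): 17/3.
Outer (θ): 34π/3.

Therefore the triple integral equals 34π/3.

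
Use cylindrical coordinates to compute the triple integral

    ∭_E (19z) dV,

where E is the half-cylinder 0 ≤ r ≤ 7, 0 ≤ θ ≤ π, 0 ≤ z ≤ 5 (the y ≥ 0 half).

In cylindrical coordinates, x = r cos(θ), y = r sin(θ), z = z, and dV = r dr dθ dz.

The integrand becomes 19z, so

    ∭_E (19z) dV = ∫_{0}^{π} ∫_{0}^{7} ∫_{0}^{5} (19z) · r dz dr dθ.

Inner (z): 475r/2.
Middle (r from 0 to 7): 23275/4.
Outer (θ): 23275π/4.

Therefore the triple integral equals 23275π/4.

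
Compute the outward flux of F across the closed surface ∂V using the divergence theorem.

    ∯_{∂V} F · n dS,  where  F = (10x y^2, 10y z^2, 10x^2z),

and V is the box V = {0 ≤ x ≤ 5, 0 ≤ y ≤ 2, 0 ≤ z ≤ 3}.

By the divergence theorem,

    ∯_{∂V} F · n dS = ∭_V (∇ · F) dV.

Compute the divergence:
    ∇ · F = ∂F_x/∂x + ∂F_y/∂y + ∂F_z/∂z = 10y^2 + 10z^2 + 10x^2 = 10x^2 + 10y^2 + 10z^2.

V is a rectangular box, so dV = dx dy dz with 0 ≤ x ≤ 5, 0 ≤ y ≤ 2, 0 ≤ z ≤ 3.

Integrate (10x^2 + 10y^2 + 10z^2) over V as an iterated integral:

    ∭_V (∇·F) dV = ∫_0^{5} ∫_0^{2} ∫_0^{3} (10x^2 + 10y^2 + 10z^2) dz dy dx.

Inner (z from 0 to 3): 30x^2 + 30y^2 + 90.
Middle (y from 0 to 2): 60x^2 + 260.
Outer (x from 0 to 5): 3800.

Therefore ∯_{∂V} F · n dS = 3800.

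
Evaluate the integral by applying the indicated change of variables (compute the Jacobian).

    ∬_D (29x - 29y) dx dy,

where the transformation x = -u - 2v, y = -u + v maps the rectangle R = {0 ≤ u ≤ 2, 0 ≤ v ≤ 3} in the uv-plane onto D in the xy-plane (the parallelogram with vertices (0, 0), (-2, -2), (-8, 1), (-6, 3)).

Compute the Jacobian determinant of (x, y) with respect to (u, v):

    ∂(x,y)/∂(u,v) = | -1  -2 | = (-1)(1) - (-2)(-1) = -3.
                   | -1  1 |

Its absolute value is |J| = 3 (the area scaling factor).

Substituting x = -u - 2v, y = -u + v into the integrand,

    29x - 29y → -87v,

so the integral becomes

    ∬_R (-87v) · |J| du dv = ∫_0^2 ∫_0^3 (-261v) dv du.

Inner (v): -2349/2.
Outer (u): -2349.

Therefore ∬_D (29x - 29y) dx dy = -2349.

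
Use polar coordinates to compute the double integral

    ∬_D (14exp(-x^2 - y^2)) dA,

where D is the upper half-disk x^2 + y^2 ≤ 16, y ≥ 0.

The region D is 0 ≤ r ≤ 4, 0 ≤ θ ≤ π in polar coordinates, where x = r cos(θ), y = r sin(θ), and dA = r dr dθ.

Under the substitution, the integrand becomes 14exp(-r^2), so

    ∬_D (14exp(-x^2 - y^2)) dA = ∫_{0}^{π} ∫_{0}^{4} (14exp(-r^2)) · r dr dθ.

Inner integral (in r): ∫_{0}^{4} (14exp(-r^2)) · r dr = 7 - 7exp(-16).

Outer integral (in θ): ∫_{0}^{π} (7 - 7exp(-16)) dθ = -7π exp(-16) + 7π.

Therefore ∬_D (14exp(-x^2 - y^2)) dA = -7π exp(-16) + 7π.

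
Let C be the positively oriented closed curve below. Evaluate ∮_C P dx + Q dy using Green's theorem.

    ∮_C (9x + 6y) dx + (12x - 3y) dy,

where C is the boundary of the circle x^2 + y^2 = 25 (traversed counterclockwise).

Green's theorem converts the closed line integral into a double integral over the enclosed region D:

    ∮_C P dx + Q dy = ∬_D (∂Q/∂x - ∂P/∂y) dA.

Here P = 9x + 6y, Q = 12x - 3y, so

    ∂Q/∂x = 12,    ∂P/∂y = 6,
    ∂Q/∂x - ∂P/∂y = 6.

D is the region x^2 + y^2 ≤ 25. Evaluating the double integral:

In polar coordinates (x = r cos θ, y = r sin θ, dA = r dr dθ) the integrand becomes 6, so

    ∬_D (6) dA = ∫_0^{2π} ∫_0^{5} (6) · r dr dθ.

Inner (r from 0 to 5): 75.
Outer (θ from 0 to 2π): 150π.

Therefore ∮_C P dx + Q dy = 150π.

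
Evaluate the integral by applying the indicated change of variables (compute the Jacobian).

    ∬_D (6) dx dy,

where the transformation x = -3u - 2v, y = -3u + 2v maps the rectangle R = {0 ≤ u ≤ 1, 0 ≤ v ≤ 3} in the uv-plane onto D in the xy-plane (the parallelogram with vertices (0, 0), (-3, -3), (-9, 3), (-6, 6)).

Compute the Jacobian determinant of (x, y) with respect to (u, v):

    ∂(x,y)/∂(u,v) = | -3  -2 | = (-3)(2) - (-2)(-3) = -12.
                   | -3  2 |

Its absolute value is |J| = 12 (the area scaling factor).

Substituting x = -3u - 2v, y = -3u + 2v into the integrand,

    6 → 6,

so the integral becomes

    ∬_R (6) · |J| du dv = ∫_0^1 ∫_0^3 (72) dv du.

Inner (v): 216.
Outer (u): 216.

Therefore ∬_D (6) dx dy = 216.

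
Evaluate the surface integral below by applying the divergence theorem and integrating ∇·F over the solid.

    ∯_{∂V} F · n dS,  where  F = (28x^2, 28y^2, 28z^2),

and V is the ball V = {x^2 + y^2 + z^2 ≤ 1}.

By the divergence theorem,

    ∯_{∂V} F · n dS = ∭_V (∇ · F) dV.

Compute the divergence:
    ∇ · F = ∂F_x/∂x + ∂F_y/∂y + ∂F_z/∂z = 56x + 56y + 56z.

In spherical coordinates, x = ρ sin(φ) cos(θ), y = ρ sin(φ) sin(θ), z = ρ cos(φ), dV = ρ^2 sin(φ) dρ dφ dθ, with 0 ≤ ρ ≤ 1, 0 ≤ φ ≤ π, 0 ≤ θ ≤ 2π.

The integrand, after substitution and multiplying by the volume element, becomes (56ρ (sqrt(2)sin(φ)sin(θ + π/4) + cos(φ))) · ρ^2 sin(φ), so

    ∭_V (∇·F) dV = ∫_0^{2π} ∫_0^{π} ∫_0^{1} (56ρ (sqrt(2)sin(φ)sin(θ + π/4) + cos(φ))) · ρ^2 sin(φ) dρ dφ dθ.

Inner (ρ from 0 to 1): 14(sqrt(2)sin(φ)sin(θ + π/4) + cos(φ))sin(φ).
Middle (φ from 0 to π): 7sqrt(2)π sin(θ + π/4).
Outer (θ from 0 to 2π): 0.

Therefore ∯_{∂V} F · n dS = 0.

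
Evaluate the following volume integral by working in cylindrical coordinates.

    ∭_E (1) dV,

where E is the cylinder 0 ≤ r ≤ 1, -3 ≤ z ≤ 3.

In cylindrical coordinates, x = r cos(θ), y = r sin(θ), z = z, and dV = r dr dθ dz.

The integrand becomes 1, so

    ∭_E (1) dV = ∫_{0}^{2π} ∫_{0}^{1} ∫_{-3}^{3} (1) · r dz dr dθ.

Inner (z): 6r.
Middle (r from 0 to 1): 3.
Outer (θ): 6π.

Therefore the triple integral equals 6π.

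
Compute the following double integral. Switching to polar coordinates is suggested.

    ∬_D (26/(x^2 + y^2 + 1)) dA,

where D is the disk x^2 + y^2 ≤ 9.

The region D is 0 ≤ r ≤ 3, 0 ≤ θ ≤ 2π in polar coordinates, where x = r cos(θ), y = r sin(θ), and dA = r dr dθ.

Under the substitution, the integrand becomes 26/(r^2 + 1), so

    ∬_D (26/(x^2 + y^2 + 1)) dA = ∫_{0}^{2π} ∫_{0}^{3} (26/(r^2 + 1)) · r dr dθ.

Inner integral (in r): ∫_{0}^{3} (26/(r^2 + 1)) · r dr = log(10000000000000).

Outer integral (in θ): ∫_{0}^{2π} (log(10000000000000)) dθ = 26π log(10).

Therefore ∬_D (26/(x^2 + y^2 + 1)) dA = 26π log(10).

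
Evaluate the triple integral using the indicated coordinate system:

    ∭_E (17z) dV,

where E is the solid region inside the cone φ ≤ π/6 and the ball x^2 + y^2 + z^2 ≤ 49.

In spherical coordinates, x = ρ sin(φ) cos(θ), y = ρ sin(φ) sin(θ), z = ρ cos(φ), and dV = ρ^2 sin(φ) dρ dφ dθ.

The integrand becomes 17ρ cos(φ), so

    ∭_E (17z) dV = ∫_{0}^{2π} ∫_{0}^{π/6} ∫_{0}^{7} (17ρ cos(φ)) · ρ^2 sin(φ) dρ dφ dθ.

Inner (ρ): 40817sin(2φ)/8.
Middle (φ): 40817/32.
Outer (θ): 40817π/16.

Therefore the triple integral equals 40817π/16.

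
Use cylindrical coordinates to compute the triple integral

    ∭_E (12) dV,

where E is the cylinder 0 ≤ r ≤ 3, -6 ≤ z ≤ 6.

In cylindrical coordinates, x = r cos(θ), y = r sin(θ), z = z, and dV = r dr dθ dz.

The integrand becomes 12, so

    ∭_E (12) dV = ∫_{0}^{2π} ∫_{0}^{3} ∫_{-6}^{6} (12) · r dz dr dθ.

Inner (z): 144r.
Middle (r from 0 to 3): 648.
Outer (θ): 1296π.

Therefore the triple integral equals 1296π.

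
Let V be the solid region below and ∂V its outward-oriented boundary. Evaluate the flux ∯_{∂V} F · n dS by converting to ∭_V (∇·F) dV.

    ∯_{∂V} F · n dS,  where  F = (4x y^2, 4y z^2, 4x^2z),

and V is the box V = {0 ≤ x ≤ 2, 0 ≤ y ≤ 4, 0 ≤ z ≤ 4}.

By the divergence theorem,

    ∯_{∂V} F · n dS = ∭_V (∇ · F) dV.

Compute the divergence:
    ∇ · F = ∂F_x/∂x + ∂F_y/∂y + ∂F_z/∂z = 4y^2 + 4z^2 + 4x^2 = 4x^2 + 4y^2 + 4z^2.

V is a rectangular box, so dV = dx dy dz with 0 ≤ x ≤ 2, 0 ≤ y ≤ 4, 0 ≤ z ≤ 4.

Integrate (4x^2 + 4y^2 + 4z^2) over V as an iterated integral:

    ∭_V (∇·F) dV = ∫_0^{2} ∫_0^{4} ∫_0^{4} (4x^2 + 4y^2 + 4z^2) dz dy dx.

Inner (z from 0 to 4): 16x^2 + 16y^2 + 256/3.
Middle (y from 0 to 4): 64x^2 + 2048/3.
Outer (x from 0 to 2): 1536.

Therefore ∯_{∂V} F · n dS = 1536.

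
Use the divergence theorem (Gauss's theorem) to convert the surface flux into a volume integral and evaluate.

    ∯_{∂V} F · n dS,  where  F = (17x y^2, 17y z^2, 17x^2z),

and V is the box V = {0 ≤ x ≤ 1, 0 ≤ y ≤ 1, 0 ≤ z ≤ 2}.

By the divergence theorem,

    ∯_{∂V} F · n dS = ∭_V (∇ · F) dV.

Compute the divergence:
    ∇ · F = ∂F_x/∂x + ∂F_y/∂y + ∂F_z/∂z = 17y^2 + 17z^2 + 17x^2 = 17x^2 + 17y^2 + 17z^2.

V is a rectangular box, so dV = dx dy dz with 0 ≤ x ≤ 1, 0 ≤ y ≤ 1, 0 ≤ z ≤ 2.

Integrate (17x^2 + 17y^2 + 17z^2) over V as an iterated integral:

    ∭_V (∇·F) dV = ∫_0^{1} ∫_0^{1} ∫_0^{2} (17x^2 + 17y^2 + 17z^2) dz dy dx.

Inner (z from 0 to 2): 34x^2 + 34y^2 + 136/3.
Middle (y from 0 to 1): 34x^2 + 170/3.
Outer (x from 0 to 1): 68.

Therefore ∯_{∂V} F · n dS = 68.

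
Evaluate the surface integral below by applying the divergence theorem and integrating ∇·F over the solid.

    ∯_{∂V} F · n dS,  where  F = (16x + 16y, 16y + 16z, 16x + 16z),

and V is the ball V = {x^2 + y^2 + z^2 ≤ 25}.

By the divergence theorem,

    ∯_{∂V} F · n dS = ∭_V (∇ · F) dV.

Compute the divergence:
    ∇ · F = ∂F_x/∂x + ∂F_y/∂y + ∂F_z/∂z = 16 + 16 + 16 = 48.

In spherical coordinates, x = ρ sin(φ) cos(θ), y = ρ sin(φ) sin(θ), z = ρ cos(φ), dV = ρ^2 sin(φ) dρ dφ dθ, with 0 ≤ ρ ≤ 5, 0 ≤ φ ≤ π, 0 ≤ θ ≤ 2π.

The integrand, after substitution and multiplying by the volume element, becomes (48) · ρ^2 sin(φ), so

    ∭_V (∇·F) dV = ∫_0^{2π} ∫_0^{π} ∫_0^{5} (48) · ρ^2 sin(φ) dρ dφ dθ.

Inner (ρ from 0 to 5): 2000sin(φ).
Middle (φ from 0 to π): 4000.
Outer (θ from 0 to 2π): 8000π.

Therefore ∯_{∂V} F · n dS = 8000π.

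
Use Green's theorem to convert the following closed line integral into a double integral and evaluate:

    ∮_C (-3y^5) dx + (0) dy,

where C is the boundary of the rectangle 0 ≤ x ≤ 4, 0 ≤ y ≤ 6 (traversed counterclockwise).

Green's theorem converts the closed line integral into a double integral over the enclosed region D:

    ∮_C P dx + Q dy = ∬_D (∂Q/∂x - ∂P/∂y) dA.

Here P = -3y^5, Q = 0, so

    ∂Q/∂x = 0,    ∂P/∂y = -15y^4,
    ∂Q/∂x - ∂P/∂y = 15y^4.

D is the region 0 ≤ x ≤ 4, 0 ≤ y ≤ 6. Evaluating the double integral:

    ∬_D (15y^4) dA = ∫_0^{4} ∫_0^{6} (15y^4) dy dx.

Inner (y from 0 to 6): 23328.
Outer (x from 0 to 4): 93312.

Therefore ∮_C P dx + Q dy = 93312.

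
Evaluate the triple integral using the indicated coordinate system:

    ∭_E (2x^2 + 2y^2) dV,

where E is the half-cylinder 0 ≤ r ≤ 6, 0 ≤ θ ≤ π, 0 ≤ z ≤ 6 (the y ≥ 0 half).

In cylindrical coordinates, x = r cos(θ), y = r sin(θ), z = z, and dV = r dr dθ dz.

The integrand becomes 2r^2, so

    ∭_E (2x^2 + 2y^2) dV = ∫_{0}^{π} ∫_{0}^{6} ∫_{0}^{6} (2r^2) · r dz dr dθ.

Inner (z): 12r^3.
Middle (r from 0 to 6): 3888.
Outer (θ): 3888π.

Therefore the triple integral equals 3888π.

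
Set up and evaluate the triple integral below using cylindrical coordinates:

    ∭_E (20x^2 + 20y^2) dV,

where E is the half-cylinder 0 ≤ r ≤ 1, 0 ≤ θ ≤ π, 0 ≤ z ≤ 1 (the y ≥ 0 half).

In cylindrical coordinates, x = r cos(θ), y = r sin(θ), z = z, and dV = r dr dθ dz.

The integrand becomes 20r^2, so

    ∭_E (20x^2 + 20y^2) dV = ∫_{0}^{π} ∫_{0}^{1} ∫_{0}^{1} (20r^2) · r dz dr dθ.

Inner (z): 20r^3.
Middle (r from 0 to 1): 5.
Outer (θ): 5π.

Therefore the triple integral equals 5π.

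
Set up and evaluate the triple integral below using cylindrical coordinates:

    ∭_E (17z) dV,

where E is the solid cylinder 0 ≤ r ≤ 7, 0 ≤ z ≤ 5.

In cylindrical coordinates, x = r cos(θ), y = r sin(θ), z = z, and dV = r dr dθ dz.

The integrand becomes 17z, so

    ∭_E (17z) dV = ∫_{0}^{2π} ∫_{0}^{7} ∫_{0}^{5} (17z) · r dz dr dθ.

Inner (z): 425r/2.
Middle (r from 0 to 7): 20825/4.
Outer (θ): 20825π/2.

Therefore the triple integral equals 20825π/2.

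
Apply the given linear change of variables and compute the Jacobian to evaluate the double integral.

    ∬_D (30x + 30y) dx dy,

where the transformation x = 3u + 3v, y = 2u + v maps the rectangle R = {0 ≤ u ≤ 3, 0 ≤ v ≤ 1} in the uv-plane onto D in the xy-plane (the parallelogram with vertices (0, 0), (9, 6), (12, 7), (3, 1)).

Compute the Jacobian determinant of (x, y) with respect to (u, v):

    ∂(x,y)/∂(u,v) = | 3  3 | = (3)(1) - (3)(2) = -3.
                   | 2  1 |

Its absolute value is |J| = 3 (the area scaling factor).

Substituting x = 3u + 3v, y = 2u + v into the integrand,

    30x + 30y → 150u + 120v,

so the integral becomes

    ∬_R (150u + 120v) · |J| du dv = ∫_0^3 ∫_0^1 (450u + 360v) dv du.

Inner (v): 450u + 180.
Outer (u): 2565.

Therefore ∬_D (30x + 30y) dx dy = 2565.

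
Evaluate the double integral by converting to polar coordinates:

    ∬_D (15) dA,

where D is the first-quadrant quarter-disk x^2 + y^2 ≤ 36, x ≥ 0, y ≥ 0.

The region D is 0 ≤ r ≤ 6, 0 ≤ θ ≤ π/2 in polar coordinates, where x = r cos(θ), y = r sin(θ), and dA = r dr dθ.

Under the substitution, the integrand becomes 15, so

    ∬_D (15) dA = ∫_{0}^{π/2} ∫_{0}^{6} (15) · r dr dθ.

Inner integral (in r): ∫_{0}^{6} (15) · r dr = 270.

Outer integral (in θ): ∫_{0}^{π/2} (270) dθ = 135π.

Therefore ∬_D (15) dA = 135π.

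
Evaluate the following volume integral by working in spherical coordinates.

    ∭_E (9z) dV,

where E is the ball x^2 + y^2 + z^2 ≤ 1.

In spherical coordinates, x = ρ sin(φ) cos(θ), y = ρ sin(φ) sin(θ), z = ρ cos(φ), and dV = ρ^2 sin(φ) dρ dφ dθ.

The integrand becomes 9ρ cos(φ), so

    ∭_E (9z) dV = ∫_{0}^{2π} ∫_{0}^{π} ∫_{0}^{1} (9ρ cos(φ)) · ρ^2 sin(φ) dρ dφ dθ.

Inner (ρ): 9sin(2φ)/8.
Middle (φ): 0.
Outer (θ): 0.

Therefore the triple integral equals 0.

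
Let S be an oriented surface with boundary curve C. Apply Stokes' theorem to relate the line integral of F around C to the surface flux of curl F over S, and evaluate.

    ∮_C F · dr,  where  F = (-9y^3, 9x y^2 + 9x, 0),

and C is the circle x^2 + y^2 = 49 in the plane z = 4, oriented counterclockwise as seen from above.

Let S be the flat disk x^2 + y^2 ≤ 49 in the plane z = 4, with upward unit normal n̂ = ẑ. By Stokes' theorem,

    ∮_C F · dr = ∬_S (∇ × F) · n̂ dS = ∬_D (curl F)_z dA,

where D is the disk x^2 + y^2 ≤ 49.

Compute the curl of F = (-9y^3, 9x y^2 + 9x, 0):
    (∇ × F)_x = ∂F_z/∂y - ∂F_y/∂z = 0,
    (∇ × F)_y = ∂F_x/∂z - ∂F_z/∂x = 0,
    (∇ × F)_z = ∂F_y/∂x - ∂F_x/∂y = 36y^2 + 9.

On z = 4, (curl F)_z = 36y^2 + 9.

Convert to polar (x = r cos θ, y = r sin θ, dA = r dr dθ); the integrand becomes 36r^2sin(θ)^2 + 9, so

    ∬_D (curl F)_z dA = ∫_0^{2π} ∫_0^{7} (36r^2sin(θ)^2 + 9) · r dr dθ.

Inner (r from 0 to 7): 21609sin(θ)^2 + 441/2.
Outer (θ from 0 to 2π): 22050π.

Therefore ∮_C F · dr = 22050π.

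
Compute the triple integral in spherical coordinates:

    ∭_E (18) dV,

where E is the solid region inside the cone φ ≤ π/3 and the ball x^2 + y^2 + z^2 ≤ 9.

In spherical coordinates, x = ρ sin(φ) cos(θ), y = ρ sin(φ) sin(θ), z = ρ cos(φ), and dV = ρ^2 sin(φ) dρ dφ dθ.

The integrand becomes 18, so

    ∭_E (18) dV = ∫_{0}^{2π} ∫_{0}^{π/3} ∫_{0}^{3} (18) · ρ^2 sin(φ) dρ dφ dθ.

Inner (ρ): 162sin(φ).
Middle (φ): 81.
Outer (θ): 162π.

Therefore the triple integral equals 162π.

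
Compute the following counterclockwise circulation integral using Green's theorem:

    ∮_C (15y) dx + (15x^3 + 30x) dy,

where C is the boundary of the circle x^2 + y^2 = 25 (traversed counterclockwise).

Green's theorem converts the closed line integral into a double integral over the enclosed region D:

    ∮_C P dx + Q dy = ∬_D (∂Q/∂x - ∂P/∂y) dA.

Here P = 15y, Q = 15x^3 + 30x, so

    ∂Q/∂x = 45x^2 + 30,    ∂P/∂y = 15,
    ∂Q/∂x - ∂P/∂y = 45x^2 + 15.

D is the region x^2 + y^2 ≤ 25. Evaluating the double integral:

In polar coordinates (x = r cos θ, y = r sin θ, dA = r dr dθ) the integrand becomes 45r^2cos(θ)^2 + 15, so

    ∬_D (45x^2 + 15) dA = ∫_0^{2π} ∫_0^{5} (45r^2cos(θ)^2 + 15) · r dr dθ.

Inner (r from 0 to 5): 28125cos(θ)^2/4 + 375/2.
Outer (θ from 0 to 2π): 29625π/4.

Therefore ∮_C P dx + Q dy = 29625π/4.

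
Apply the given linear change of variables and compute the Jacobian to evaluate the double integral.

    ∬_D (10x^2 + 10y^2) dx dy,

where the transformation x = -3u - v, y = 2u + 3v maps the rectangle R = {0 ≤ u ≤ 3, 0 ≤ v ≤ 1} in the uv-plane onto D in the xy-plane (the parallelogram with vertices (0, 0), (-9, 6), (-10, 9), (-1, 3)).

Compute the Jacobian determinant of (x, y) with respect to (u, v):

    ∂(x,y)/∂(u,v) = | -3  -1 | = (-3)(3) - (-1)(2) = -7.
                   | 2  3 |

Its absolute value is |J| = 7 (the area scaling factor).

Substituting x = -3u - v, y = 2u + 3v into the integrand,

    10x^2 + 10y^2 → 130u^2 + 180u v + 100v^2,

so the integral becomes

    ∬_R (130u^2 + 180u v + 100v^2) · |J| du dv = ∫_0^3 ∫_0^1 (910u^2 + 1260u v + 700v^2) dv du.

Inner (v): 910u^2 + 630u + 700/3.
Outer (u): 11725.

Therefore ∬_D (10x^2 + 10y^2) dx dy = 11725.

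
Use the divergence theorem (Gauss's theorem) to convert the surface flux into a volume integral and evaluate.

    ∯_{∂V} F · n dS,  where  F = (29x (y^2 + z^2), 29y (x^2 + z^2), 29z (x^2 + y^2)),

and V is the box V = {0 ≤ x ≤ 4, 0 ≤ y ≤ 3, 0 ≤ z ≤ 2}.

By the divergence theorem,

    ∯_{∂V} F · n dS = ∭_V (∇ · F) dV.

Compute the divergence:
    ∇ · F = ∂F_x/∂x + ∂F_y/∂y + ∂F_z/∂z = 29y^2 + 29z^2 + 29x^2 + 29z^2 + 29x^2 + 29y^2 = 58x^2 + 58y^2 + 58z^2.

V is a rectangular box, so dV = dx dy dz with 0 ≤ x ≤ 4, 0 ≤ y ≤ 3, 0 ≤ z ≤ 2.

Integrate (58x^2 + 58y^2 + 58z^2) over V as an iterated integral:

    ∭_V (∇·F) dV = ∫_0^{4} ∫_0^{3} ∫_0^{2} (58x^2 + 58y^2 + 58z^2) dz dy dx.

Inner (z from 0 to 2): 116x^2 + 116y^2 + 464/3.
Middle (y from 0 to 3): 348x^2 + 1508.
Outer (x from 0 to 4): 13456.

Therefore ∯_{∂V} F · n dS = 13456.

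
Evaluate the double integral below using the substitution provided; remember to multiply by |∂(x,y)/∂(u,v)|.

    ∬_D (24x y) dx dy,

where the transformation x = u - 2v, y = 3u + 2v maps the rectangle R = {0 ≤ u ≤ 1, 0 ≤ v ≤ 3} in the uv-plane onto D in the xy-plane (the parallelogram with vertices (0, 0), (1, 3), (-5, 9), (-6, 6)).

Compute the Jacobian determinant of (x, y) with respect to (u, v):

    ∂(x,y)/∂(u,v) = | 1  -2 | = (1)(2) - (-2)(3) = 8.
                   | 3  2 |

Its absolute value is |J| = 8 (the area scaling factor).

Substituting x = u - 2v, y = 3u + 2v into the integrand,

    24x y → 72u^2 - 96u v - 96v^2,

so the integral becomes

    ∬_R (72u^2 - 96u v - 96v^2) · |J| du dv = ∫_0^1 ∫_0^3 (576u^2 - 768u v - 768v^2) dv du.

Inner (v): 1728u^2 - 3456u - 6912.
Outer (u): -8064.

Therefore ∬_D (24x y) dx dy = -8064.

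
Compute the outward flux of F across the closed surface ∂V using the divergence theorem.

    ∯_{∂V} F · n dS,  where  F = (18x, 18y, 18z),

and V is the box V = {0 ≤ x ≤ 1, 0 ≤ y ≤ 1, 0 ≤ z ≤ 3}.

By the divergence theorem,

    ∯_{∂V} F · n dS = ∭_V (∇ · F) dV.

Compute the divergence:
    ∇ · F = ∂F_x/∂x + ∂F_y/∂y + ∂F_z/∂z = 18 + 18 + 18 = 54.

V is a rectangular box, so dV = dx dy dz with 0 ≤ x ≤ 1, 0 ≤ y ≤ 1, 0 ≤ z ≤ 3.

Integrate (54) over V as an iterated integral:

    ∭_V (∇·F) dV = ∫_0^{1} ∫_0^{1} ∫_0^{3} (54) dz dy dx.

Inner (z from 0 to 3): 162.
Middle (y from 0 to 1): 162.
Outer (x from 0 to 1): 162.

Therefore ∯_{∂V} F · n dS = 162.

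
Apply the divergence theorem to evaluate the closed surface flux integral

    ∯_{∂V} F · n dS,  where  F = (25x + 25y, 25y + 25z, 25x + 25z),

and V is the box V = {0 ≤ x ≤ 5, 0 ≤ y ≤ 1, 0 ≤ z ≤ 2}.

By the divergence theorem,

    ∯_{∂V} F · n dS = ∭_V (∇ · F) dV.

Compute the divergence:
    ∇ · F = ∂F_x/∂x + ∂F_y/∂y + ∂F_z/∂z = 25 + 25 + 25 = 75.

V is a rectangular box, so dV = dx dy dz with 0 ≤ x ≤ 5, 0 ≤ y ≤ 1, 0 ≤ z ≤ 2.

Integrate (75) over V as an iterated integral:

    ∭_V (∇·F) dV = ∫_0^{5} ∫_0^{1} ∫_0^{2} (75) dz dy dx.

Inner (z from 0 to 2): 150.
Middle (y from 0 to 1): 150.
Outer (x from 0 to 5): 750.

Therefore ∯_{∂V} F · n dS = 750.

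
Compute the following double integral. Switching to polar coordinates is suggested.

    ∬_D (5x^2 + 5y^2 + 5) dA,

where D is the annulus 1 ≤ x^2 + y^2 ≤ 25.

The region D is 1 ≤ r ≤ 5, 0 ≤ θ ≤ 2π in polar coordinates, where x = r cos(θ), y = r sin(θ), and dA = r dr dθ.

Under the substitution, the integrand becomes 5r^2 + 5, so

    ∬_D (5x^2 + 5y^2 + 5) dA = ∫_{0}^{2π} ∫_{1}^{5} (5r^2 + 5) · r dr dθ.

Inner integral (in r): ∫_{1}^{5} (5r^2 + 5) · r dr = 840.

Outer integral (in θ): ∫_{0}^{2π} (840) dθ = 1680π.

Therefore ∬_D (5x^2 + 5y^2 + 5) dA = 1680π.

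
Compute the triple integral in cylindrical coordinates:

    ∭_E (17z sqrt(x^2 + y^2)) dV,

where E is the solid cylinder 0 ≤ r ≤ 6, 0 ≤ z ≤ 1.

In cylindrical coordinates, x = r cos(θ), y = r sin(θ), z = z, and dV = r dr dθ dz.

The integrand becomes 17r z, so

    ∭_E (17z sqrt(x^2 + y^2)) dV = ∫_{0}^{2π} ∫_{0}^{6} ∫_{0}^{1} (17r z) · r dz dr dθ.

Inner (z): 17r^2/2.
Middle (r from 0 to 6): 612.
Outer (θ): 1224π.

Therefore the triple integral equals 1224π.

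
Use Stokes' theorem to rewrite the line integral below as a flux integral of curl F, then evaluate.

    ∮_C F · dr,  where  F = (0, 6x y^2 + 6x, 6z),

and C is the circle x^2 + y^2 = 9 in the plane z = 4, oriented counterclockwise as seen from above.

Let S be the flat disk x^2 + y^2 ≤ 9 in the plane z = 4, with upward unit normal n̂ = ẑ. By Stokes' theorem,

    ∮_C F · dr = ∬_S (∇ × F) · n̂ dS = ∬_D (curl F)_z dA,

where D is the disk x^2 + y^2 ≤ 9.

Compute the curl of F = (0, 6x y^2 + 6x, 6z):
    (∇ × F)_x = ∂F_z/∂y - ∂F_y/∂z = 0,
    (∇ × F)_y = ∂F_x/∂z - ∂F_z/∂x = 0,
    (∇ × F)_z = ∂F_y/∂x - ∂F_x/∂y = 6y^2 + 6.

On z = 4, (curl F)_z = 6y^2 + 6.

Convert to polar (x = r cos θ, y = r sin θ, dA = r dr dθ); the integrand becomes 6r^2sin(θ)^2 + 6, so

    ∬_D (curl F)_z dA = ∫_0^{2π} ∫_0^{3} (6r^2sin(θ)^2 + 6) · r dr dθ.

Inner (r from 0 to 3): 243sin(θ)^2/2 + 27.
Outer (θ from 0 to 2π): 351π/2.

Therefore ∮_C F · dr = 351π/2.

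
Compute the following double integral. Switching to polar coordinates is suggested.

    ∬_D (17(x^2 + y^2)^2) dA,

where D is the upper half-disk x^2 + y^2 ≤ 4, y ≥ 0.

The region D is 0 ≤ r ≤ 2, 0 ≤ θ ≤ π in polar coordinates, where x = r cos(θ), y = r sin(θ), and dA = r dr dθ.

Under the substitution, the integrand becomes 17r^4, so

    ∬_D (17(x^2 + y^2)^2) dA = ∫_{0}^{π} ∫_{0}^{2} (17r^4) · r dr dθ.

Inner integral (in r): ∫_{0}^{2} (17r^4) · r dr = 544/3.

Outer integral (in θ): ∫_{0}^{π} (544/3) dθ = 544π/3.

Therefore ∬_D (17(x^2 + y^2)^2) dA = 544π/3.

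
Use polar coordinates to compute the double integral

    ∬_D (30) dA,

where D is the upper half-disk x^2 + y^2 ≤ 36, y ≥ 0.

The region D is 0 ≤ r ≤ 6, 0 ≤ θ ≤ π in polar coordinates, where x = r cos(θ), y = r sin(θ), and dA = r dr dθ.

Under the substitution, the integrand becomes 30, so

    ∬_D (30) dA = ∫_{0}^{π} ∫_{0}^{6} (30) · r dr dθ.

Inner integral (in r): ∫_{0}^{6} (30) · r dr = 540.

Outer integral (in θ): ∫_{0}^{π} (540) dθ = 540π.

Therefore ∬_D (30) dA = 540π.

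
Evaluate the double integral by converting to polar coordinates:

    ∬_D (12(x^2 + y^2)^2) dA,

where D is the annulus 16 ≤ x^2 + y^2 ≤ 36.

The region D is 4 ≤ r ≤ 6, 0 ≤ θ ≤ 2π in polar coordinates, where x = r cos(θ), y = r sin(θ), and dA = r dr dθ.

Under the substitution, the integrand becomes 12r^4, so

    ∬_D (12(x^2 + y^2)^2) dA = ∫_{0}^{2π} ∫_{4}^{6} (12r^4) · r dr dθ.

Inner integral (in r): ∫_{4}^{6} (12r^4) · r dr = 85120.

Outer integral (in θ): ∫_{0}^{2π} (85120) dθ = 170240π.

Therefore ∬_D (12(x^2 + y^2)^2) dA = 170240π.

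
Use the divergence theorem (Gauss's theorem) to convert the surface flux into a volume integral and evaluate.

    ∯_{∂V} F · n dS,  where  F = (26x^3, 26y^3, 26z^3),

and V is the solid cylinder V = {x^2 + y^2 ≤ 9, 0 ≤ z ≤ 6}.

By the divergence theorem,

    ∯_{∂V} F · n dS = ∭_V (∇ · F) dV.

Compute the divergence:
    ∇ · F = ∂F_x/∂x + ∂F_y/∂y + ∂F_z/∂z = 78x^2 + 78y^2 + 78z^2.

In cylindrical coordinates, x = r cos(θ), y = r sin(θ), z = z, dV = r dr dθ dz, with 0 ≤ r ≤ 3, 0 ≤ θ ≤ 2π, 0 ≤ z ≤ 6.

The integrand, after substitution and multiplying by the volume element, becomes (78r^2 + 78z^2) · r, so

    ∭_V (∇·F) dV = ∫_0^{2π} ∫_0^{3} ∫_0^{6} (78r^2 + 78z^2) · r dz dr dθ.

Inner (z from 0 to 6): 468r (r^2 + 12).
Middle (r from 0 to 3): 34749.
Outer (θ from 0 to 2π): 69498π.

Therefore ∯_{∂V} F · n dS = 69498π.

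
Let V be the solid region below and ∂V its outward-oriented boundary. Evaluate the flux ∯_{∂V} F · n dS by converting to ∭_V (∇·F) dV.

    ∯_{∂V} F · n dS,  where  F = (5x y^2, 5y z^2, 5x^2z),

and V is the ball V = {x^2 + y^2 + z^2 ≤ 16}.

By the divergence theorem,

    ∯_{∂V} F · n dS = ∭_V (∇ · F) dV.

Compute the divergence:
    ∇ · F = ∂F_x/∂x + ∂F_y/∂y + ∂F_z/∂z = 5y^2 + 5z^2 + 5x^2 = 5x^2 + 5y^2 + 5z^2.

In spherical coordinates, x = ρ sin(φ) cos(θ), y = ρ sin(φ) sin(θ), z = ρ cos(φ), dV = ρ^2 sin(φ) dρ dφ dθ, with 0 ≤ ρ ≤ 4, 0 ≤ φ ≤ π, 0 ≤ θ ≤ 2π.

The integrand, after substitution and multiplying by the volume element, becomes (5ρ^2) · ρ^2 sin(φ), so

    ∭_V (∇·F) dV = ∫_0^{2π} ∫_0^{π} ∫_0^{4} (5ρ^2) · ρ^2 sin(φ) dρ dφ dθ.

Inner (ρ from 0 to 4): 1024sin(φ).
Middle (φ from 0 to π): 2048.
Outer (θ from 0 to 2π): 4096π.

Therefore ∯_{∂V} F · n dS = 4096π.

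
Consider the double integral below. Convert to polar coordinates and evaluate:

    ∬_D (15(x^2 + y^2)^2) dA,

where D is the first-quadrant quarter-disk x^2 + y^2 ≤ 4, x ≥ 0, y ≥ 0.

The region D is 0 ≤ r ≤ 2, 0 ≤ θ ≤ π/2 in polar coordinates, where x = r cos(θ), y = r sin(θ), and dA = r dr dθ.

Under the substitution, the integrand becomes 15r^4, so

    ∬_D (15(x^2 + y^2)^2) dA = ∫_{0}^{π/2} ∫_{0}^{2} (15r^4) · r dr dθ.

Inner integral (in r): ∫_{0}^{2} (15r^4) · r dr = 160.

Outer integral (in θ): ∫_{0}^{π/2} (160) dθ = 80π.

Therefore ∬_D (15(x^2 + y^2)^2) dA = 80π.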